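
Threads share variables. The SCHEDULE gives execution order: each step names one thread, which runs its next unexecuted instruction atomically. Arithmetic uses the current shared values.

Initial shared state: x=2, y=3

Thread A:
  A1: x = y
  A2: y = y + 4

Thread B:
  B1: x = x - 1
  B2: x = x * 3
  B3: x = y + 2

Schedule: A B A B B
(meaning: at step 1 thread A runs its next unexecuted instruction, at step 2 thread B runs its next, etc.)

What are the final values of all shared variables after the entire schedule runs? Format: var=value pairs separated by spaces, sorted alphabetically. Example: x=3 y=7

Step 1: thread A executes A1 (x = y). Shared: x=3 y=3. PCs: A@1 B@0
Step 2: thread B executes B1 (x = x - 1). Shared: x=2 y=3. PCs: A@1 B@1
Step 3: thread A executes A2 (y = y + 4). Shared: x=2 y=7. PCs: A@2 B@1
Step 4: thread B executes B2 (x = x * 3). Shared: x=6 y=7. PCs: A@2 B@2
Step 5: thread B executes B3 (x = y + 2). Shared: x=9 y=7. PCs: A@2 B@3

Answer: x=9 y=7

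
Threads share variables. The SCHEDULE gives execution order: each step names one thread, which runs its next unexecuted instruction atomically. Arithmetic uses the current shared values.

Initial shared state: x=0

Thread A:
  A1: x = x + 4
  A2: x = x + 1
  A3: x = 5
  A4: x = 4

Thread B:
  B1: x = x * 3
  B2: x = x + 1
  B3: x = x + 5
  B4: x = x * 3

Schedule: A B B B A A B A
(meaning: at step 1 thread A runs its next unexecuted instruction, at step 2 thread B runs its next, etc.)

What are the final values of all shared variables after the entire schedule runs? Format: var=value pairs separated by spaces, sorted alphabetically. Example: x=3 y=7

Answer: x=4

Derivation:
Step 1: thread A executes A1 (x = x + 4). Shared: x=4. PCs: A@1 B@0
Step 2: thread B executes B1 (x = x * 3). Shared: x=12. PCs: A@1 B@1
Step 3: thread B executes B2 (x = x + 1). Shared: x=13. PCs: A@1 B@2
Step 4: thread B executes B3 (x = x + 5). Shared: x=18. PCs: A@1 B@3
Step 5: thread A executes A2 (x = x + 1). Shared: x=19. PCs: A@2 B@3
Step 6: thread A executes A3 (x = 5). Shared: x=5. PCs: A@3 B@3
Step 7: thread B executes B4 (x = x * 3). Shared: x=15. PCs: A@3 B@4
Step 8: thread A executes A4 (x = 4). Shared: x=4. PCs: A@4 B@4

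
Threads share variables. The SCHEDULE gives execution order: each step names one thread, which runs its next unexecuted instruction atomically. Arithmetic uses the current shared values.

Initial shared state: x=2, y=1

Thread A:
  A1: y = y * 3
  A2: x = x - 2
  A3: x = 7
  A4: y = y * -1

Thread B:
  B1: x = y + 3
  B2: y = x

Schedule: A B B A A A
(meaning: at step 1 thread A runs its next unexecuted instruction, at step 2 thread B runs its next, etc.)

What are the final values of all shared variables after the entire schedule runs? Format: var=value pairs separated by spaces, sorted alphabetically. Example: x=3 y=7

Answer: x=7 y=-6

Derivation:
Step 1: thread A executes A1 (y = y * 3). Shared: x=2 y=3. PCs: A@1 B@0
Step 2: thread B executes B1 (x = y + 3). Shared: x=6 y=3. PCs: A@1 B@1
Step 3: thread B executes B2 (y = x). Shared: x=6 y=6. PCs: A@1 B@2
Step 4: thread A executes A2 (x = x - 2). Shared: x=4 y=6. PCs: A@2 B@2
Step 5: thread A executes A3 (x = 7). Shared: x=7 y=6. PCs: A@3 B@2
Step 6: thread A executes A4 (y = y * -1). Shared: x=7 y=-6. PCs: A@4 B@2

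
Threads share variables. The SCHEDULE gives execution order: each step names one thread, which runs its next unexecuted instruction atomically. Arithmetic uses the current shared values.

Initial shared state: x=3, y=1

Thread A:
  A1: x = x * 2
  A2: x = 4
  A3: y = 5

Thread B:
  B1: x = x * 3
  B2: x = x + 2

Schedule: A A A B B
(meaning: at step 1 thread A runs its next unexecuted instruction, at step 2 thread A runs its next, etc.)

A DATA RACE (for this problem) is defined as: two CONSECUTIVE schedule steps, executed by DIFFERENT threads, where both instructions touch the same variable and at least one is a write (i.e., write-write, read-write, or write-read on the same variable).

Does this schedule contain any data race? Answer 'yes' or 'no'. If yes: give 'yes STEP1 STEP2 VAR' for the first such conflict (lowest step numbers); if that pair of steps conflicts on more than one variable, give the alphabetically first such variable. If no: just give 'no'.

Answer: no

Derivation:
Steps 1,2: same thread (A). No race.
Steps 2,3: same thread (A). No race.
Steps 3,4: A(r=-,w=y) vs B(r=x,w=x). No conflict.
Steps 4,5: same thread (B). No race.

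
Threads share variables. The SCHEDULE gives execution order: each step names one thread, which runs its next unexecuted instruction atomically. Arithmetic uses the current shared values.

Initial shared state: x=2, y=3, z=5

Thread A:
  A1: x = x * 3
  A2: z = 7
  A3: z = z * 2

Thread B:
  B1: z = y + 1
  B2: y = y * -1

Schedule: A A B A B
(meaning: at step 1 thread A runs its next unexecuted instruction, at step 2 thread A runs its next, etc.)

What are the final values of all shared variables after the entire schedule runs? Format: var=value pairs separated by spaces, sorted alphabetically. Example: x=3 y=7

Step 1: thread A executes A1 (x = x * 3). Shared: x=6 y=3 z=5. PCs: A@1 B@0
Step 2: thread A executes A2 (z = 7). Shared: x=6 y=3 z=7. PCs: A@2 B@0
Step 3: thread B executes B1 (z = y + 1). Shared: x=6 y=3 z=4. PCs: A@2 B@1
Step 4: thread A executes A3 (z = z * 2). Shared: x=6 y=3 z=8. PCs: A@3 B@1
Step 5: thread B executes B2 (y = y * -1). Shared: x=6 y=-3 z=8. PCs: A@3 B@2

Answer: x=6 y=-3 z=8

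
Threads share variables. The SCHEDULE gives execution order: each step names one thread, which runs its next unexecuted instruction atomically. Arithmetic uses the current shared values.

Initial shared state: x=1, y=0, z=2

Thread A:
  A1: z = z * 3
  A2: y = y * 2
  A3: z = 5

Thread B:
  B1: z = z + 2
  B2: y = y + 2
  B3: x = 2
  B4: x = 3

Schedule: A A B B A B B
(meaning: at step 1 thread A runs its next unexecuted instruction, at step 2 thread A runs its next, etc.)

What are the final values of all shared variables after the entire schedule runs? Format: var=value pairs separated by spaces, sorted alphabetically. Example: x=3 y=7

Answer: x=3 y=2 z=5

Derivation:
Step 1: thread A executes A1 (z = z * 3). Shared: x=1 y=0 z=6. PCs: A@1 B@0
Step 2: thread A executes A2 (y = y * 2). Shared: x=1 y=0 z=6. PCs: A@2 B@0
Step 3: thread B executes B1 (z = z + 2). Shared: x=1 y=0 z=8. PCs: A@2 B@1
Step 4: thread B executes B2 (y = y + 2). Shared: x=1 y=2 z=8. PCs: A@2 B@2
Step 5: thread A executes A3 (z = 5). Shared: x=1 y=2 z=5. PCs: A@3 B@2
Step 6: thread B executes B3 (x = 2). Shared: x=2 y=2 z=5. PCs: A@3 B@3
Step 7: thread B executes B4 (x = 3). Shared: x=3 y=2 z=5. PCs: A@3 B@4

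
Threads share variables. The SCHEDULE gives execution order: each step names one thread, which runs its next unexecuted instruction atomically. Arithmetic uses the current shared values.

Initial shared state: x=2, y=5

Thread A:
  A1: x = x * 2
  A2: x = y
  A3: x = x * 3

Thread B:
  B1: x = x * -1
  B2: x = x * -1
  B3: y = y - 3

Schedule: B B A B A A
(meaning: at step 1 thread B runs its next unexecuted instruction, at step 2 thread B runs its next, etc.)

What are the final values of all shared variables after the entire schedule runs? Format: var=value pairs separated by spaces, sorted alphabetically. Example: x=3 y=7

Answer: x=6 y=2

Derivation:
Step 1: thread B executes B1 (x = x * -1). Shared: x=-2 y=5. PCs: A@0 B@1
Step 2: thread B executes B2 (x = x * -1). Shared: x=2 y=5. PCs: A@0 B@2
Step 3: thread A executes A1 (x = x * 2). Shared: x=4 y=5. PCs: A@1 B@2
Step 4: thread B executes B3 (y = y - 3). Shared: x=4 y=2. PCs: A@1 B@3
Step 5: thread A executes A2 (x = y). Shared: x=2 y=2. PCs: A@2 B@3
Step 6: thread A executes A3 (x = x * 3). Shared: x=6 y=2. PCs: A@3 B@3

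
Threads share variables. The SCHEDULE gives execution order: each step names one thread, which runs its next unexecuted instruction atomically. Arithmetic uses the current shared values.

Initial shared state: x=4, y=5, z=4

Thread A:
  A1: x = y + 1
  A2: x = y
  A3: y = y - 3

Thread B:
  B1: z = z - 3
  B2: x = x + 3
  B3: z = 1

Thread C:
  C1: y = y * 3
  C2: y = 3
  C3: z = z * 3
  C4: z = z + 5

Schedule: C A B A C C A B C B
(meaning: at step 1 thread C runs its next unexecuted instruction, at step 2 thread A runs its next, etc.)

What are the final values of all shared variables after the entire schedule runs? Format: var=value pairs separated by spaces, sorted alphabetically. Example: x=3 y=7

Answer: x=18 y=0 z=1

Derivation:
Step 1: thread C executes C1 (y = y * 3). Shared: x=4 y=15 z=4. PCs: A@0 B@0 C@1
Step 2: thread A executes A1 (x = y + 1). Shared: x=16 y=15 z=4. PCs: A@1 B@0 C@1
Step 3: thread B executes B1 (z = z - 3). Shared: x=16 y=15 z=1. PCs: A@1 B@1 C@1
Step 4: thread A executes A2 (x = y). Shared: x=15 y=15 z=1. PCs: A@2 B@1 C@1
Step 5: thread C executes C2 (y = 3). Shared: x=15 y=3 z=1. PCs: A@2 B@1 C@2
Step 6: thread C executes C3 (z = z * 3). Shared: x=15 y=3 z=3. PCs: A@2 B@1 C@3
Step 7: thread A executes A3 (y = y - 3). Shared: x=15 y=0 z=3. PCs: A@3 B@1 C@3
Step 8: thread B executes B2 (x = x + 3). Shared: x=18 y=0 z=3. PCs: A@3 B@2 C@3
Step 9: thread C executes C4 (z = z + 5). Shared: x=18 y=0 z=8. PCs: A@3 B@2 C@4
Step 10: thread B executes B3 (z = 1). Shared: x=18 y=0 z=1. PCs: A@3 B@3 C@4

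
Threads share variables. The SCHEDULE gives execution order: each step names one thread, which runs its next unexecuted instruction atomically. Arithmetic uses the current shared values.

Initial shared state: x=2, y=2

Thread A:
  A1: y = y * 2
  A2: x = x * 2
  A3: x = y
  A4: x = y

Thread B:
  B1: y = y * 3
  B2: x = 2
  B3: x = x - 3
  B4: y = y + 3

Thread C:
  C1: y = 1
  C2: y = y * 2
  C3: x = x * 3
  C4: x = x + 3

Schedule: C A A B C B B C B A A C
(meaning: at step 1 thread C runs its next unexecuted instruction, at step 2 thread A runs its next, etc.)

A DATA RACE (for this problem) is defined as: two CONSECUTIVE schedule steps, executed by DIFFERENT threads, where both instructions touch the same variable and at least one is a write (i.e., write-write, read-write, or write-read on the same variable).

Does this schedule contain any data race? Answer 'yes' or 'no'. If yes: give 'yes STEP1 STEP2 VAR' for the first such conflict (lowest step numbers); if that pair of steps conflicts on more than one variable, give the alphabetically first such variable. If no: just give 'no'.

Answer: yes 1 2 y

Derivation:
Steps 1,2: C(y = 1) vs A(y = y * 2). RACE on y (W-W).
Steps 2,3: same thread (A). No race.
Steps 3,4: A(r=x,w=x) vs B(r=y,w=y). No conflict.
Steps 4,5: B(y = y * 3) vs C(y = y * 2). RACE on y (W-W).
Steps 5,6: C(r=y,w=y) vs B(r=-,w=x). No conflict.
Steps 6,7: same thread (B). No race.
Steps 7,8: B(x = x - 3) vs C(x = x * 3). RACE on x (W-W).
Steps 8,9: C(r=x,w=x) vs B(r=y,w=y). No conflict.
Steps 9,10: B(y = y + 3) vs A(x = y). RACE on y (W-R).
Steps 10,11: same thread (A). No race.
Steps 11,12: A(x = y) vs C(x = x + 3). RACE on x (W-W).
First conflict at steps 1,2.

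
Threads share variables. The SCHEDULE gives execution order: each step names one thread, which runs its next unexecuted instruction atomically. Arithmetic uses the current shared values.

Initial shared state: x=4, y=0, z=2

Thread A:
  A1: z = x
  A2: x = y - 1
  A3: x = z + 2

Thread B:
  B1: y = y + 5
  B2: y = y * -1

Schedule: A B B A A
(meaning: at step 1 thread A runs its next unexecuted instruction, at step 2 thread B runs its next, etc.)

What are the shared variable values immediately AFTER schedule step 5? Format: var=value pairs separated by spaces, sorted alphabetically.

Step 1: thread A executes A1 (z = x). Shared: x=4 y=0 z=4. PCs: A@1 B@0
Step 2: thread B executes B1 (y = y + 5). Shared: x=4 y=5 z=4. PCs: A@1 B@1
Step 3: thread B executes B2 (y = y * -1). Shared: x=4 y=-5 z=4. PCs: A@1 B@2
Step 4: thread A executes A2 (x = y - 1). Shared: x=-6 y=-5 z=4. PCs: A@2 B@2
Step 5: thread A executes A3 (x = z + 2). Shared: x=6 y=-5 z=4. PCs: A@3 B@2

Answer: x=6 y=-5 z=4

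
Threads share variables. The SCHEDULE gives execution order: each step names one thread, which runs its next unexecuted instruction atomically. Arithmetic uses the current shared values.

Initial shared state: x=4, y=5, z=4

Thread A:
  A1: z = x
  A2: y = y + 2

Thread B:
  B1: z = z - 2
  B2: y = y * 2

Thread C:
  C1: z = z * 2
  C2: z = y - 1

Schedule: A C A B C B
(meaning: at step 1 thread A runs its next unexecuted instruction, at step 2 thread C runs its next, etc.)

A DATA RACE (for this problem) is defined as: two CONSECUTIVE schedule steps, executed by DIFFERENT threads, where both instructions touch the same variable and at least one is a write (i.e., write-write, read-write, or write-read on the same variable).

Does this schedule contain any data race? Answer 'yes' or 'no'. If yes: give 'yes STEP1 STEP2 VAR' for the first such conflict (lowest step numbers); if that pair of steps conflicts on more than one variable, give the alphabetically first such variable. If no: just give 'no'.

Steps 1,2: A(z = x) vs C(z = z * 2). RACE on z (W-W).
Steps 2,3: C(r=z,w=z) vs A(r=y,w=y). No conflict.
Steps 3,4: A(r=y,w=y) vs B(r=z,w=z). No conflict.
Steps 4,5: B(z = z - 2) vs C(z = y - 1). RACE on z (W-W).
Steps 5,6: C(z = y - 1) vs B(y = y * 2). RACE on y (R-W).
First conflict at steps 1,2.

Answer: yes 1 2 z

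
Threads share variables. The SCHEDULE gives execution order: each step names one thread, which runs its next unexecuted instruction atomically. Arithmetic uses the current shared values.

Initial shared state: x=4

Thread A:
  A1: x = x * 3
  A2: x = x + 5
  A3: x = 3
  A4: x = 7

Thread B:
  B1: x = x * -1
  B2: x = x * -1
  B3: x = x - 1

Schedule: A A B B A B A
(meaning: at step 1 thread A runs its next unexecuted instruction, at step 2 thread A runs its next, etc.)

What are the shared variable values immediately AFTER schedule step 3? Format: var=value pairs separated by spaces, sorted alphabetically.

Answer: x=-17

Derivation:
Step 1: thread A executes A1 (x = x * 3). Shared: x=12. PCs: A@1 B@0
Step 2: thread A executes A2 (x = x + 5). Shared: x=17. PCs: A@2 B@0
Step 3: thread B executes B1 (x = x * -1). Shared: x=-17. PCs: A@2 B@1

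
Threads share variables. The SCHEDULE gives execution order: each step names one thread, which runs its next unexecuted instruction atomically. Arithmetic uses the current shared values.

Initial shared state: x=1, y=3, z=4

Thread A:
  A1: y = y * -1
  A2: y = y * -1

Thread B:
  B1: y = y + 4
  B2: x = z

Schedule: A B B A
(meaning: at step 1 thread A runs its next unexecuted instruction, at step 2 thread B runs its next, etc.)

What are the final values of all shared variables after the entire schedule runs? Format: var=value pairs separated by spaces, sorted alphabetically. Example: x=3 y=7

Step 1: thread A executes A1 (y = y * -1). Shared: x=1 y=-3 z=4. PCs: A@1 B@0
Step 2: thread B executes B1 (y = y + 4). Shared: x=1 y=1 z=4. PCs: A@1 B@1
Step 3: thread B executes B2 (x = z). Shared: x=4 y=1 z=4. PCs: A@1 B@2
Step 4: thread A executes A2 (y = y * -1). Shared: x=4 y=-1 z=4. PCs: A@2 B@2

Answer: x=4 y=-1 z=4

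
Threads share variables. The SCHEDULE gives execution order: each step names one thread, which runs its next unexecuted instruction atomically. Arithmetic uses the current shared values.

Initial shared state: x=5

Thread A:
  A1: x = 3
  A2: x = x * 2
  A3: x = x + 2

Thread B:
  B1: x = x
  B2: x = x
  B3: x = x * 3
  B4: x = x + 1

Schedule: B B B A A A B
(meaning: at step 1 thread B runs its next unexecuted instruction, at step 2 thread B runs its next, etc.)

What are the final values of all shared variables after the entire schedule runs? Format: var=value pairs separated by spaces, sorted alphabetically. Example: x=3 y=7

Step 1: thread B executes B1 (x = x). Shared: x=5. PCs: A@0 B@1
Step 2: thread B executes B2 (x = x). Shared: x=5. PCs: A@0 B@2
Step 3: thread B executes B3 (x = x * 3). Shared: x=15. PCs: A@0 B@3
Step 4: thread A executes A1 (x = 3). Shared: x=3. PCs: A@1 B@3
Step 5: thread A executes A2 (x = x * 2). Shared: x=6. PCs: A@2 B@3
Step 6: thread A executes A3 (x = x + 2). Shared: x=8. PCs: A@3 B@3
Step 7: thread B executes B4 (x = x + 1). Shared: x=9. PCs: A@3 B@4

Answer: x=9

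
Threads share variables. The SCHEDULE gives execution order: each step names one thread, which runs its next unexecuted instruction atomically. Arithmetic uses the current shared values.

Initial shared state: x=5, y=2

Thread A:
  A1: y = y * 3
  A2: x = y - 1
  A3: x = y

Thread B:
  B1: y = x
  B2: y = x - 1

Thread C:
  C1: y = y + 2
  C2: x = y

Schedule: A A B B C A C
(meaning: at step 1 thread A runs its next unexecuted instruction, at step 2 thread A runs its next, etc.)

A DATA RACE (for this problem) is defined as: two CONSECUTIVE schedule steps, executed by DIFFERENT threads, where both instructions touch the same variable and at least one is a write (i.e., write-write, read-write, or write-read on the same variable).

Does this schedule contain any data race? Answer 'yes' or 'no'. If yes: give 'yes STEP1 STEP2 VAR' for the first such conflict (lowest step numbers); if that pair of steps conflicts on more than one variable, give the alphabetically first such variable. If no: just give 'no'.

Steps 1,2: same thread (A). No race.
Steps 2,3: A(x = y - 1) vs B(y = x). RACE on x (W-R), y (R-W). Multiple vars; alphabetically first is x.
Steps 3,4: same thread (B). No race.
Steps 4,5: B(y = x - 1) vs C(y = y + 2). RACE on y (W-W).
Steps 5,6: C(y = y + 2) vs A(x = y). RACE on y (W-R).
Steps 6,7: A(x = y) vs C(x = y). RACE on x (W-W).
First conflict at steps 2,3.

Answer: yes 2 3 x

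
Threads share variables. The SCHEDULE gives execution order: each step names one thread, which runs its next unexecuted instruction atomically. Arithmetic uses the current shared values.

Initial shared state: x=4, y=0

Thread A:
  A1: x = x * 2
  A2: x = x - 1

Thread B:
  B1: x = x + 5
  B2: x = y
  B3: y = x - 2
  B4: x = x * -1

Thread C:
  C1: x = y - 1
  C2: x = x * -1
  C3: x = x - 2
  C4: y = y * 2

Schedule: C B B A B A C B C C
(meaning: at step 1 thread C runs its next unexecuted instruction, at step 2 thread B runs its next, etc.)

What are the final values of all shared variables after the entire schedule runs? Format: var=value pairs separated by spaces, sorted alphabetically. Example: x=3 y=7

Step 1: thread C executes C1 (x = y - 1). Shared: x=-1 y=0. PCs: A@0 B@0 C@1
Step 2: thread B executes B1 (x = x + 5). Shared: x=4 y=0. PCs: A@0 B@1 C@1
Step 3: thread B executes B2 (x = y). Shared: x=0 y=0. PCs: A@0 B@2 C@1
Step 4: thread A executes A1 (x = x * 2). Shared: x=0 y=0. PCs: A@1 B@2 C@1
Step 5: thread B executes B3 (y = x - 2). Shared: x=0 y=-2. PCs: A@1 B@3 C@1
Step 6: thread A executes A2 (x = x - 1). Shared: x=-1 y=-2. PCs: A@2 B@3 C@1
Step 7: thread C executes C2 (x = x * -1). Shared: x=1 y=-2. PCs: A@2 B@3 C@2
Step 8: thread B executes B4 (x = x * -1). Shared: x=-1 y=-2. PCs: A@2 B@4 C@2
Step 9: thread C executes C3 (x = x - 2). Shared: x=-3 y=-2. PCs: A@2 B@4 C@3
Step 10: thread C executes C4 (y = y * 2). Shared: x=-3 y=-4. PCs: A@2 B@4 C@4

Answer: x=-3 y=-4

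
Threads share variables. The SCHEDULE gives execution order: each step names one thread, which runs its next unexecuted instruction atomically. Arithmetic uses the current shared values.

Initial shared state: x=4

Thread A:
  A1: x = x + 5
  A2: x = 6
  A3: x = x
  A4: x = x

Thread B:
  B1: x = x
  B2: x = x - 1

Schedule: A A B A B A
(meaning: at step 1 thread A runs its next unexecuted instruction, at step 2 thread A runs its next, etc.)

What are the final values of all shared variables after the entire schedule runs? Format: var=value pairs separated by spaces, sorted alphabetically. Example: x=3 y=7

Answer: x=5

Derivation:
Step 1: thread A executes A1 (x = x + 5). Shared: x=9. PCs: A@1 B@0
Step 2: thread A executes A2 (x = 6). Shared: x=6. PCs: A@2 B@0
Step 3: thread B executes B1 (x = x). Shared: x=6. PCs: A@2 B@1
Step 4: thread A executes A3 (x = x). Shared: x=6. PCs: A@3 B@1
Step 5: thread B executes B2 (x = x - 1). Shared: x=5. PCs: A@3 B@2
Step 6: thread A executes A4 (x = x). Shared: x=5. PCs: A@4 B@2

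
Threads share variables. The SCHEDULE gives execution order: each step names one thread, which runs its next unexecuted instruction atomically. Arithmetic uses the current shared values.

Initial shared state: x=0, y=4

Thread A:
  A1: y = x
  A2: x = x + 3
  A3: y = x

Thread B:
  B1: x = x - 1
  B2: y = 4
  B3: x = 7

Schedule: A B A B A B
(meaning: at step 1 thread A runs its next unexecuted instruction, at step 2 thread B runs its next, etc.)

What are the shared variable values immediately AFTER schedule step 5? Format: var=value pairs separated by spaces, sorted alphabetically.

Step 1: thread A executes A1 (y = x). Shared: x=0 y=0. PCs: A@1 B@0
Step 2: thread B executes B1 (x = x - 1). Shared: x=-1 y=0. PCs: A@1 B@1
Step 3: thread A executes A2 (x = x + 3). Shared: x=2 y=0. PCs: A@2 B@1
Step 4: thread B executes B2 (y = 4). Shared: x=2 y=4. PCs: A@2 B@2
Step 5: thread A executes A3 (y = x). Shared: x=2 y=2. PCs: A@3 B@2

Answer: x=2 y=2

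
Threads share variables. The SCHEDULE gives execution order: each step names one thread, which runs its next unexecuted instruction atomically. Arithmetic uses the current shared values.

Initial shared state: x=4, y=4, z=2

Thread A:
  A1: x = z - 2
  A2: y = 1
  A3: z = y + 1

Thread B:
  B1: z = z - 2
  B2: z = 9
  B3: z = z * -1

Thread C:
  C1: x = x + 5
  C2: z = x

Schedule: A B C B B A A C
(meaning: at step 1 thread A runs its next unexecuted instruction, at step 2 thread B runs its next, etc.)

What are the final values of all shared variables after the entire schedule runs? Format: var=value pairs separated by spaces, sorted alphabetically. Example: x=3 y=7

Answer: x=5 y=1 z=5

Derivation:
Step 1: thread A executes A1 (x = z - 2). Shared: x=0 y=4 z=2. PCs: A@1 B@0 C@0
Step 2: thread B executes B1 (z = z - 2). Shared: x=0 y=4 z=0. PCs: A@1 B@1 C@0
Step 3: thread C executes C1 (x = x + 5). Shared: x=5 y=4 z=0. PCs: A@1 B@1 C@1
Step 4: thread B executes B2 (z = 9). Shared: x=5 y=4 z=9. PCs: A@1 B@2 C@1
Step 5: thread B executes B3 (z = z * -1). Shared: x=5 y=4 z=-9. PCs: A@1 B@3 C@1
Step 6: thread A executes A2 (y = 1). Shared: x=5 y=1 z=-9. PCs: A@2 B@3 C@1
Step 7: thread A executes A3 (z = y + 1). Shared: x=5 y=1 z=2. PCs: A@3 B@3 C@1
Step 8: thread C executes C2 (z = x). Shared: x=5 y=1 z=5. PCs: A@3 B@3 C@2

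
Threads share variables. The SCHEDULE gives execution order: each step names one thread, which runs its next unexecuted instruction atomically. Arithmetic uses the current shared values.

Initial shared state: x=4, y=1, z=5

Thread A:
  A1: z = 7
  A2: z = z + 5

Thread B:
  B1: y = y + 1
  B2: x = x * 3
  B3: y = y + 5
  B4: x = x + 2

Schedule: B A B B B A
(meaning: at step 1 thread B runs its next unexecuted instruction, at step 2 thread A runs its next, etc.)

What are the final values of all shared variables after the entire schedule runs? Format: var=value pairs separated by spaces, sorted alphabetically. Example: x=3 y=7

Answer: x=14 y=7 z=12

Derivation:
Step 1: thread B executes B1 (y = y + 1). Shared: x=4 y=2 z=5. PCs: A@0 B@1
Step 2: thread A executes A1 (z = 7). Shared: x=4 y=2 z=7. PCs: A@1 B@1
Step 3: thread B executes B2 (x = x * 3). Shared: x=12 y=2 z=7. PCs: A@1 B@2
Step 4: thread B executes B3 (y = y + 5). Shared: x=12 y=7 z=7. PCs: A@1 B@3
Step 5: thread B executes B4 (x = x + 2). Shared: x=14 y=7 z=7. PCs: A@1 B@4
Step 6: thread A executes A2 (z = z + 5). Shared: x=14 y=7 z=12. PCs: A@2 B@4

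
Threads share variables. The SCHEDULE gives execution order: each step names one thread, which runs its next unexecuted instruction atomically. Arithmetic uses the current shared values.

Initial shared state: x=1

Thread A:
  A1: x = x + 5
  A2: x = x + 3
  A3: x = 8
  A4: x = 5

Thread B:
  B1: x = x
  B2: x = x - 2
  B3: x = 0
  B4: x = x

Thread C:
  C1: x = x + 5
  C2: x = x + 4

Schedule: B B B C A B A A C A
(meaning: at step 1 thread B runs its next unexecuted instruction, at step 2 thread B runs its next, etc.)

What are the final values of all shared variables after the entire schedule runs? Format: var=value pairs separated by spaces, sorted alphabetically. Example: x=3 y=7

Answer: x=5

Derivation:
Step 1: thread B executes B1 (x = x). Shared: x=1. PCs: A@0 B@1 C@0
Step 2: thread B executes B2 (x = x - 2). Shared: x=-1. PCs: A@0 B@2 C@0
Step 3: thread B executes B3 (x = 0). Shared: x=0. PCs: A@0 B@3 C@0
Step 4: thread C executes C1 (x = x + 5). Shared: x=5. PCs: A@0 B@3 C@1
Step 5: thread A executes A1 (x = x + 5). Shared: x=10. PCs: A@1 B@3 C@1
Step 6: thread B executes B4 (x = x). Shared: x=10. PCs: A@1 B@4 C@1
Step 7: thread A executes A2 (x = x + 3). Shared: x=13. PCs: A@2 B@4 C@1
Step 8: thread A executes A3 (x = 8). Shared: x=8. PCs: A@3 B@4 C@1
Step 9: thread C executes C2 (x = x + 4). Shared: x=12. PCs: A@3 B@4 C@2
Step 10: thread A executes A4 (x = 5). Shared: x=5. PCs: A@4 B@4 C@2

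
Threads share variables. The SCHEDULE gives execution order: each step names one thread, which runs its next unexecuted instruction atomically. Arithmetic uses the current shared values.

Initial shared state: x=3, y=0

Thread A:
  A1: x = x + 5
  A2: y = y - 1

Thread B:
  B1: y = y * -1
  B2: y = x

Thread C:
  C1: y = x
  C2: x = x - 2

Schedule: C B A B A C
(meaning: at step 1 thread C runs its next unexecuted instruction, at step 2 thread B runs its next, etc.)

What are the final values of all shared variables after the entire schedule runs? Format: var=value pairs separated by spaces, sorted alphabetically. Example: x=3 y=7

Step 1: thread C executes C1 (y = x). Shared: x=3 y=3. PCs: A@0 B@0 C@1
Step 2: thread B executes B1 (y = y * -1). Shared: x=3 y=-3. PCs: A@0 B@1 C@1
Step 3: thread A executes A1 (x = x + 5). Shared: x=8 y=-3. PCs: A@1 B@1 C@1
Step 4: thread B executes B2 (y = x). Shared: x=8 y=8. PCs: A@1 B@2 C@1
Step 5: thread A executes A2 (y = y - 1). Shared: x=8 y=7. PCs: A@2 B@2 C@1
Step 6: thread C executes C2 (x = x - 2). Shared: x=6 y=7. PCs: A@2 B@2 C@2

Answer: x=6 y=7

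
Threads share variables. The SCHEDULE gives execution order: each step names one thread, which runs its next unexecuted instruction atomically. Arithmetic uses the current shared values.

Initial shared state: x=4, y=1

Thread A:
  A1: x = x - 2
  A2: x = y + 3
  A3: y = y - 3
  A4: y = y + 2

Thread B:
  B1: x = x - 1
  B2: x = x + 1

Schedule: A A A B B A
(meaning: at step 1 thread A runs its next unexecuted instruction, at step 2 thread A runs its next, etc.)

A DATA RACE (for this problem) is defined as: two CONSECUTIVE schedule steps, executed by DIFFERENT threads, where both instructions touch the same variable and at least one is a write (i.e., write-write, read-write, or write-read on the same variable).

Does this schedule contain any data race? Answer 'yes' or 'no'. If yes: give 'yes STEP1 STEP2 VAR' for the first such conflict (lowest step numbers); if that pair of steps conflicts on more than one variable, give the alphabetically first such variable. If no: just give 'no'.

Answer: no

Derivation:
Steps 1,2: same thread (A). No race.
Steps 2,3: same thread (A). No race.
Steps 3,4: A(r=y,w=y) vs B(r=x,w=x). No conflict.
Steps 4,5: same thread (B). No race.
Steps 5,6: B(r=x,w=x) vs A(r=y,w=y). No conflict.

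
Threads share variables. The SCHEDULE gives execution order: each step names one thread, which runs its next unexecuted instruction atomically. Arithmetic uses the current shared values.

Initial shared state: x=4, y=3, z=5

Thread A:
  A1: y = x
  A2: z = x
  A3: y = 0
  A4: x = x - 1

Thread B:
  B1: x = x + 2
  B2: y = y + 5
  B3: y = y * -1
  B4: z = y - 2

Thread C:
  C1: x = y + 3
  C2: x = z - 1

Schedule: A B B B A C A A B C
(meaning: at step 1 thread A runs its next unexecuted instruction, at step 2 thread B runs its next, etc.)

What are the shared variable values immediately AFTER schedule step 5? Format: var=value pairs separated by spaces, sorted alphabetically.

Step 1: thread A executes A1 (y = x). Shared: x=4 y=4 z=5. PCs: A@1 B@0 C@0
Step 2: thread B executes B1 (x = x + 2). Shared: x=6 y=4 z=5. PCs: A@1 B@1 C@0
Step 3: thread B executes B2 (y = y + 5). Shared: x=6 y=9 z=5. PCs: A@1 B@2 C@0
Step 4: thread B executes B3 (y = y * -1). Shared: x=6 y=-9 z=5. PCs: A@1 B@3 C@0
Step 5: thread A executes A2 (z = x). Shared: x=6 y=-9 z=6. PCs: A@2 B@3 C@0

Answer: x=6 y=-9 z=6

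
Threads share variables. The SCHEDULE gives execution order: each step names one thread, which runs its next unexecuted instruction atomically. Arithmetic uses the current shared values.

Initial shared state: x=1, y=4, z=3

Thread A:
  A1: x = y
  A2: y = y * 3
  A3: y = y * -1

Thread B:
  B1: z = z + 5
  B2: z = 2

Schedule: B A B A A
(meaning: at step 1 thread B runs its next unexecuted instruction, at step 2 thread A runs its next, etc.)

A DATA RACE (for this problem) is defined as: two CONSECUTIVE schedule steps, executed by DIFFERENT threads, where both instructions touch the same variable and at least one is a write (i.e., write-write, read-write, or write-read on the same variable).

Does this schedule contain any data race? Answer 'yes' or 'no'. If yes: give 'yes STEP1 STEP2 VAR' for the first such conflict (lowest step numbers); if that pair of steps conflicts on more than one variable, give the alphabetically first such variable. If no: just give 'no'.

Answer: no

Derivation:
Steps 1,2: B(r=z,w=z) vs A(r=y,w=x). No conflict.
Steps 2,3: A(r=y,w=x) vs B(r=-,w=z). No conflict.
Steps 3,4: B(r=-,w=z) vs A(r=y,w=y). No conflict.
Steps 4,5: same thread (A). No race.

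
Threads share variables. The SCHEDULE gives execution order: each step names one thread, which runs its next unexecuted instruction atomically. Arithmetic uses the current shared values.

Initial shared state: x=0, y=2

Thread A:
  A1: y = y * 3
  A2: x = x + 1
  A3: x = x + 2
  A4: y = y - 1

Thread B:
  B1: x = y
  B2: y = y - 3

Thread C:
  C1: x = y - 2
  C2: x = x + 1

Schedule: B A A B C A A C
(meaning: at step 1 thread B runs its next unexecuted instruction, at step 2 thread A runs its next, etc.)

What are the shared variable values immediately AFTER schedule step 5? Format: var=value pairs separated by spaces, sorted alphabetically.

Answer: x=1 y=3

Derivation:
Step 1: thread B executes B1 (x = y). Shared: x=2 y=2. PCs: A@0 B@1 C@0
Step 2: thread A executes A1 (y = y * 3). Shared: x=2 y=6. PCs: A@1 B@1 C@0
Step 3: thread A executes A2 (x = x + 1). Shared: x=3 y=6. PCs: A@2 B@1 C@0
Step 4: thread B executes B2 (y = y - 3). Shared: x=3 y=3. PCs: A@2 B@2 C@0
Step 5: thread C executes C1 (x = y - 2). Shared: x=1 y=3. PCs: A@2 B@2 C@1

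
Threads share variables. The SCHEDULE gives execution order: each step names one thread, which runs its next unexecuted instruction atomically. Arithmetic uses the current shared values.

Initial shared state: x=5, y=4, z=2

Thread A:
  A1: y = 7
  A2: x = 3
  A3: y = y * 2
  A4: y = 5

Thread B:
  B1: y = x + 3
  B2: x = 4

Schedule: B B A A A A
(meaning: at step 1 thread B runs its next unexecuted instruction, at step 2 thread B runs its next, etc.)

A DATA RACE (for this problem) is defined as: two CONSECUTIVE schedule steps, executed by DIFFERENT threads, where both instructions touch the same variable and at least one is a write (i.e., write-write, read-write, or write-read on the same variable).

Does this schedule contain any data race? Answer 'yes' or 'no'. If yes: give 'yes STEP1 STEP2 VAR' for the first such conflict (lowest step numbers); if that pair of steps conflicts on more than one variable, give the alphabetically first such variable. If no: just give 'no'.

Steps 1,2: same thread (B). No race.
Steps 2,3: B(r=-,w=x) vs A(r=-,w=y). No conflict.
Steps 3,4: same thread (A). No race.
Steps 4,5: same thread (A). No race.
Steps 5,6: same thread (A). No race.

Answer: no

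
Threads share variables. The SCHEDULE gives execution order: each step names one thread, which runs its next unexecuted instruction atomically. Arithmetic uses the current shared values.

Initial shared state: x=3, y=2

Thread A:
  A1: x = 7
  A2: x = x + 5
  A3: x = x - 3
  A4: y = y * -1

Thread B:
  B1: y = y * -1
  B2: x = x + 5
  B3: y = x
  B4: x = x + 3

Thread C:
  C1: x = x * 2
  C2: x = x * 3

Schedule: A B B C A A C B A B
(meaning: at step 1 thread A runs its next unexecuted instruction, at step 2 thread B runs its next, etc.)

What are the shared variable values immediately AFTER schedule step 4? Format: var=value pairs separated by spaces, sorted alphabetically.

Step 1: thread A executes A1 (x = 7). Shared: x=7 y=2. PCs: A@1 B@0 C@0
Step 2: thread B executes B1 (y = y * -1). Shared: x=7 y=-2. PCs: A@1 B@1 C@0
Step 3: thread B executes B2 (x = x + 5). Shared: x=12 y=-2. PCs: A@1 B@2 C@0
Step 4: thread C executes C1 (x = x * 2). Shared: x=24 y=-2. PCs: A@1 B@2 C@1

Answer: x=24 y=-2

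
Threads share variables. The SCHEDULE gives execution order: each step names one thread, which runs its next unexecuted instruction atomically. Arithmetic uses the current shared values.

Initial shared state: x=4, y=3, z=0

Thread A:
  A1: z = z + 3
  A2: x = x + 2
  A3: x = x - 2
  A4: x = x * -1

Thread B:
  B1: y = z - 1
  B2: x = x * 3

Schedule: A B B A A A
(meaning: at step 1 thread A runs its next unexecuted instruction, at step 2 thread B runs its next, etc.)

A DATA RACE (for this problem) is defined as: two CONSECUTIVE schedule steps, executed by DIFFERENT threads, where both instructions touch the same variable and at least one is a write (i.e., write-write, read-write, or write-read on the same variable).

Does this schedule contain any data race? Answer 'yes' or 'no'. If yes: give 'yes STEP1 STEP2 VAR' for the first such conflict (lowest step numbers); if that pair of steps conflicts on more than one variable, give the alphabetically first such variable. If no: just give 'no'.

Answer: yes 1 2 z

Derivation:
Steps 1,2: A(z = z + 3) vs B(y = z - 1). RACE on z (W-R).
Steps 2,3: same thread (B). No race.
Steps 3,4: B(x = x * 3) vs A(x = x + 2). RACE on x (W-W).
Steps 4,5: same thread (A). No race.
Steps 5,6: same thread (A). No race.
First conflict at steps 1,2.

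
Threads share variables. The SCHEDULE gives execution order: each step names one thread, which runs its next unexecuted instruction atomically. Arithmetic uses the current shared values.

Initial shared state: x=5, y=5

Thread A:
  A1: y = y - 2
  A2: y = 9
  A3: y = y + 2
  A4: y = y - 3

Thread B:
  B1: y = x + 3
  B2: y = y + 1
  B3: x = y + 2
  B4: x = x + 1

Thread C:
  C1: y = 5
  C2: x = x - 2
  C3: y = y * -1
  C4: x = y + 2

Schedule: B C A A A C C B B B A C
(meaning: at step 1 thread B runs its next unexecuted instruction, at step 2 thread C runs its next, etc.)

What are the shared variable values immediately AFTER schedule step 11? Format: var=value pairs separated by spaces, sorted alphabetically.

Step 1: thread B executes B1 (y = x + 3). Shared: x=5 y=8. PCs: A@0 B@1 C@0
Step 2: thread C executes C1 (y = 5). Shared: x=5 y=5. PCs: A@0 B@1 C@1
Step 3: thread A executes A1 (y = y - 2). Shared: x=5 y=3. PCs: A@1 B@1 C@1
Step 4: thread A executes A2 (y = 9). Shared: x=5 y=9. PCs: A@2 B@1 C@1
Step 5: thread A executes A3 (y = y + 2). Shared: x=5 y=11. PCs: A@3 B@1 C@1
Step 6: thread C executes C2 (x = x - 2). Shared: x=3 y=11. PCs: A@3 B@1 C@2
Step 7: thread C executes C3 (y = y * -1). Shared: x=3 y=-11. PCs: A@3 B@1 C@3
Step 8: thread B executes B2 (y = y + 1). Shared: x=3 y=-10. PCs: A@3 B@2 C@3
Step 9: thread B executes B3 (x = y + 2). Shared: x=-8 y=-10. PCs: A@3 B@3 C@3
Step 10: thread B executes B4 (x = x + 1). Shared: x=-7 y=-10. PCs: A@3 B@4 C@3
Step 11: thread A executes A4 (y = y - 3). Shared: x=-7 y=-13. PCs: A@4 B@4 C@3

Answer: x=-7 y=-13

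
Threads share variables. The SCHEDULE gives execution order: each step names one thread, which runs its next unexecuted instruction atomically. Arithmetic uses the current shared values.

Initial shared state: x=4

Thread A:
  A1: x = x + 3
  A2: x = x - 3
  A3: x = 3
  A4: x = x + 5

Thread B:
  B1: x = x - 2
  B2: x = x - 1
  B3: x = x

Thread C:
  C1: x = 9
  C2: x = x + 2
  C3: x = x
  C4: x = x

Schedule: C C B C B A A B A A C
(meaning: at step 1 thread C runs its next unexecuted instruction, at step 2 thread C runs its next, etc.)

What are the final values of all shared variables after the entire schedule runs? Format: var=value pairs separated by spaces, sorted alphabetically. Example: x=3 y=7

Answer: x=8

Derivation:
Step 1: thread C executes C1 (x = 9). Shared: x=9. PCs: A@0 B@0 C@1
Step 2: thread C executes C2 (x = x + 2). Shared: x=11. PCs: A@0 B@0 C@2
Step 3: thread B executes B1 (x = x - 2). Shared: x=9. PCs: A@0 B@1 C@2
Step 4: thread C executes C3 (x = x). Shared: x=9. PCs: A@0 B@1 C@3
Step 5: thread B executes B2 (x = x - 1). Shared: x=8. PCs: A@0 B@2 C@3
Step 6: thread A executes A1 (x = x + 3). Shared: x=11. PCs: A@1 B@2 C@3
Step 7: thread A executes A2 (x = x - 3). Shared: x=8. PCs: A@2 B@2 C@3
Step 8: thread B executes B3 (x = x). Shared: x=8. PCs: A@2 B@3 C@3
Step 9: thread A executes A3 (x = 3). Shared: x=3. PCs: A@3 B@3 C@3
Step 10: thread A executes A4 (x = x + 5). Shared: x=8. PCs: A@4 B@3 C@3
Step 11: thread C executes C4 (x = x). Shared: x=8. PCs: A@4 B@3 C@4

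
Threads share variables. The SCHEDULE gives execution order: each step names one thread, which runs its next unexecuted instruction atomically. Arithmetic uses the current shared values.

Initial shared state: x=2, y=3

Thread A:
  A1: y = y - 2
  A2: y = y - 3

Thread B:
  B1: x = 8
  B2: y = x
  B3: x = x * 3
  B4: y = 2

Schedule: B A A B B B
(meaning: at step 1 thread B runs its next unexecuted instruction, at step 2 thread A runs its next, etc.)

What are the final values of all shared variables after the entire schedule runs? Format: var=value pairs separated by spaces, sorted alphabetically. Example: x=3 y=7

Answer: x=24 y=2

Derivation:
Step 1: thread B executes B1 (x = 8). Shared: x=8 y=3. PCs: A@0 B@1
Step 2: thread A executes A1 (y = y - 2). Shared: x=8 y=1. PCs: A@1 B@1
Step 3: thread A executes A2 (y = y - 3). Shared: x=8 y=-2. PCs: A@2 B@1
Step 4: thread B executes B2 (y = x). Shared: x=8 y=8. PCs: A@2 B@2
Step 5: thread B executes B3 (x = x * 3). Shared: x=24 y=8. PCs: A@2 B@3
Step 6: thread B executes B4 (y = 2). Shared: x=24 y=2. PCs: A@2 B@4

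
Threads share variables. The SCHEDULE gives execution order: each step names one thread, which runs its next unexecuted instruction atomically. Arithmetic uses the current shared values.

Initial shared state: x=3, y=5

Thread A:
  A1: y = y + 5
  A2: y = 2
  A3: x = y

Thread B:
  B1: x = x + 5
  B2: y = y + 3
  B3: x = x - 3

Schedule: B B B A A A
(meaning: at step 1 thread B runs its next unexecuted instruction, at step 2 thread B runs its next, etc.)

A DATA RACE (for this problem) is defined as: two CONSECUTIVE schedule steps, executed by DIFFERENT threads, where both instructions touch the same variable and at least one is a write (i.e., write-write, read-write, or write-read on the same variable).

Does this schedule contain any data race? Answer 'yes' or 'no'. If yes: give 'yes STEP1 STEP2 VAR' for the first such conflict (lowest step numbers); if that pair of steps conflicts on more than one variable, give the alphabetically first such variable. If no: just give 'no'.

Steps 1,2: same thread (B). No race.
Steps 2,3: same thread (B). No race.
Steps 3,4: B(r=x,w=x) vs A(r=y,w=y). No conflict.
Steps 4,5: same thread (A). No race.
Steps 5,6: same thread (A). No race.

Answer: no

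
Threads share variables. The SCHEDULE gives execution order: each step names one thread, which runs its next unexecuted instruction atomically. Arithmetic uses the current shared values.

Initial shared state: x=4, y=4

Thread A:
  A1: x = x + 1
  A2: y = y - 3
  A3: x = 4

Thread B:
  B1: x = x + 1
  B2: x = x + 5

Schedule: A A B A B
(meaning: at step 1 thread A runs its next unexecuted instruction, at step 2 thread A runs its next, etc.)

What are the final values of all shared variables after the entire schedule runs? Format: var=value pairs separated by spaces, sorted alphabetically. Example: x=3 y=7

Step 1: thread A executes A1 (x = x + 1). Shared: x=5 y=4. PCs: A@1 B@0
Step 2: thread A executes A2 (y = y - 3). Shared: x=5 y=1. PCs: A@2 B@0
Step 3: thread B executes B1 (x = x + 1). Shared: x=6 y=1. PCs: A@2 B@1
Step 4: thread A executes A3 (x = 4). Shared: x=4 y=1. PCs: A@3 B@1
Step 5: thread B executes B2 (x = x + 5). Shared: x=9 y=1. PCs: A@3 B@2

Answer: x=9 y=1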